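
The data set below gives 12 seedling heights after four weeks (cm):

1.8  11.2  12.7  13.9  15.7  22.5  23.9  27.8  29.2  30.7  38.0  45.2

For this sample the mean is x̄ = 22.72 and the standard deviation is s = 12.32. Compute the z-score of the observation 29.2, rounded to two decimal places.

0.53

z = (29.2 − 22.72) / 12.32 = 0.53.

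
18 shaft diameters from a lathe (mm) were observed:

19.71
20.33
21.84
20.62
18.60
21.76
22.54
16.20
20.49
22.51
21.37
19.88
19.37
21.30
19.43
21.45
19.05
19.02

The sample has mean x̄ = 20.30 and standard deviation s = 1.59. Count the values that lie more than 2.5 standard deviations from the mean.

1

Cutoffs: x̄ ± 2.5s = [16.325, 24.275].
Outside the cutoffs: 16.20.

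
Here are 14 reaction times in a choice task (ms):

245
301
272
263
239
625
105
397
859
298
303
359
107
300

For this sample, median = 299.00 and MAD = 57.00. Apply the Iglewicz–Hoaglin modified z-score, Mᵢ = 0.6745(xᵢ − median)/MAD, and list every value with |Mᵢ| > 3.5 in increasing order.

|Mᵢ| > 3.5 ⇔ |xᵢ − 299.00| > 3.5·57.00/0.6745 = 295.77.
So outliers lie outside [3.23, 594.77].
625: M = 3.86 → outlier.
859: M = 6.63 → outlier.

625, 859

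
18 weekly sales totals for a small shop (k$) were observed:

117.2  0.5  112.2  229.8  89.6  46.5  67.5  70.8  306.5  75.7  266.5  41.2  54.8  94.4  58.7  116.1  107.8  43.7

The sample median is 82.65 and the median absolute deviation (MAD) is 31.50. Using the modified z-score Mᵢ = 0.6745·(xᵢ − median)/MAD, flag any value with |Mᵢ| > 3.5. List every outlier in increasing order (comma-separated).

266.5, 306.5

|Mᵢ| > 3.5 ⇔ |xᵢ − 82.65| > 3.5·31.50/0.6745 = 163.45.
So outliers lie outside [-80.80, 246.10].
266.5: M = 3.94 → outlier.
306.5: M = 4.79 → outlier.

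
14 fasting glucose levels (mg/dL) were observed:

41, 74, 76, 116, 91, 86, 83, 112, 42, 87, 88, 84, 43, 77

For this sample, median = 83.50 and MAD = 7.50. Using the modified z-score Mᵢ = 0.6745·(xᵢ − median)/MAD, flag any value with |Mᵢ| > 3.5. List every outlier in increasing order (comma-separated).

41, 42, 43

|Mᵢ| > 3.5 ⇔ |xᵢ − 83.50| > 3.5·7.50/0.6745 = 38.92.
So outliers lie outside [44.58, 122.42].
41: M = -3.82 → outlier.
42: M = -3.73 → outlier.
43: M = -3.64 → outlier.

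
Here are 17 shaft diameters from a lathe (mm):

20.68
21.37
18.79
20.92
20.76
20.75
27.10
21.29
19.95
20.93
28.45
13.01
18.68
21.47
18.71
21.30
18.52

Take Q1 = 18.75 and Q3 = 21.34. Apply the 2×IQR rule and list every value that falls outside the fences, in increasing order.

IQR = Q3 − Q1 = 21.34 − 18.75 = 2.59.
Lower fence = Q1 − 2·IQR = 18.75 − 5.18 = 13.57.
Upper fence = Q3 + 2·IQR = 21.34 + 5.18 = 26.52.
13.01 < 13.57 → outlier.
27.10 > 26.52 → outlier.
28.45 > 26.52 → outlier.
All remaining values lie within [13.57, 26.52].

13.01, 27.10, 28.45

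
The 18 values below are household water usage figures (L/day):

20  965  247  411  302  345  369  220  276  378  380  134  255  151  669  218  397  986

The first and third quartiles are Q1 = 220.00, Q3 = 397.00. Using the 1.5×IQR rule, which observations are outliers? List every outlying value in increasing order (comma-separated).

IQR = Q3 − Q1 = 397.00 − 220.00 = 177.00.
Lower fence = Q1 − 1.5·IQR = 220.00 − 265.50 = -45.50.
Upper fence = Q3 + 1.5·IQR = 397.00 + 265.50 = 662.50.
669 > 662.50 → outlier.
965 > 662.50 → outlier.
986 > 662.50 → outlier.
All remaining values lie within [-45.50, 662.50].

669, 965, 986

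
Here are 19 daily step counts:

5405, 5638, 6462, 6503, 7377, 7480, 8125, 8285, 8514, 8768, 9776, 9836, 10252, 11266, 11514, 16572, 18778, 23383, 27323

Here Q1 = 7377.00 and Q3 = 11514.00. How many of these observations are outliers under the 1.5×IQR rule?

3

IQR = 4137.00; fences at 7377.00 − 6205.50 = 1171.50 and 11514.00 + 6205.50 = 17719.50.
Outside the cutoffs: 18778, 23383, 27323.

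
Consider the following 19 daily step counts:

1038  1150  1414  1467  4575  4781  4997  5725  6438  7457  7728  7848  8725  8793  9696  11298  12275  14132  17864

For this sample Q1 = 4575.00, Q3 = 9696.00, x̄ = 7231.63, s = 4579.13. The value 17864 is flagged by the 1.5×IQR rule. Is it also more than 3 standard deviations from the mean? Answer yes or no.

z = (17864 − 7231.63) / 4579.13 = 2.32.
|z| = 2.32 ≤ 3.

no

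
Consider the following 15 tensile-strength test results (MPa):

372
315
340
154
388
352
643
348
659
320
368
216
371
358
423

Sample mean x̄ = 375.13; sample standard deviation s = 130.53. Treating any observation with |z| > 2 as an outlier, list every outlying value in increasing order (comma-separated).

643, 659

Cutoffs at x̄ ± 2s: 375.13 ± 2·130.53 = [114.07, 636.19].
643: z = 2.05, |z| > 2 → outlier.
659: z = 2.17, |z| > 2 → outlier.
Every other value lies within [114.07, 636.19].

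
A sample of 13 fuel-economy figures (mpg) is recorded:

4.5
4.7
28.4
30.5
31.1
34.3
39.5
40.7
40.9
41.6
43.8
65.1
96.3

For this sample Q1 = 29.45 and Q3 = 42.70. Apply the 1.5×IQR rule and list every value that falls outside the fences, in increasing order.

IQR = Q3 − Q1 = 42.70 − 29.45 = 13.25.
Lower fence = Q1 − 1.5·IQR = 29.45 − 19.875 = 9.575.
Upper fence = Q3 + 1.5·IQR = 42.70 + 19.875 = 62.575.
4.5 < 9.575 → outlier.
4.7 < 9.575 → outlier.
65.1 > 62.575 → outlier.
96.3 > 62.575 → outlier.
All remaining values lie within [9.575, 62.575].

4.5, 4.7, 65.1, 96.3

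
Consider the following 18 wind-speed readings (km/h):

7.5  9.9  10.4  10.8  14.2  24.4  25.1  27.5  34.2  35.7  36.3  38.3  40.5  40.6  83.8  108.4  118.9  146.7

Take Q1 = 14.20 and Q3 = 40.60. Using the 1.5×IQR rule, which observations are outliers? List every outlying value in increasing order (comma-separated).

83.8, 108.4, 118.9, 146.7

IQR = Q3 − Q1 = 40.60 − 14.20 = 26.40.
Lower fence = Q1 − 1.5·IQR = 14.20 − 39.60 = -25.40.
Upper fence = Q3 + 1.5·IQR = 40.60 + 39.60 = 80.20.
83.8 > 80.20 → outlier.
108.4 > 80.20 → outlier.
118.9 > 80.20 → outlier.
146.7 > 80.20 → outlier.
All remaining values lie within [-25.40, 80.20].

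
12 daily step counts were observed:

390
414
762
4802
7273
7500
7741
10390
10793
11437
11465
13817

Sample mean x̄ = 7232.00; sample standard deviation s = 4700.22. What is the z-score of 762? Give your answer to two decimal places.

-1.38

z = (762 − 7232.00) / 4700.22 = -1.38.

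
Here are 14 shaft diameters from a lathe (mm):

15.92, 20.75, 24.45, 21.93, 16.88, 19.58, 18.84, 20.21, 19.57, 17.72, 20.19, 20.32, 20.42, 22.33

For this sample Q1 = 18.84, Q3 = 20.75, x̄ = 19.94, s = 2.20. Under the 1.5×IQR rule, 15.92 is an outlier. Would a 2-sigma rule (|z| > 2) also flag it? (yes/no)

no

z = (15.92 − 19.94) / 2.20 = -1.83.
|z| = 1.83 ≤ 2.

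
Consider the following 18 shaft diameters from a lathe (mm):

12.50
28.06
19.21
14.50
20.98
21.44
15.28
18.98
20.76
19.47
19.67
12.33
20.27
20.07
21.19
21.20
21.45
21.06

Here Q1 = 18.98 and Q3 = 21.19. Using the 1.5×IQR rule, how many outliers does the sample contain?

IQR = 2.21; fences at 18.98 − 3.315 = 15.665 and 21.19 + 3.315 = 24.505.
Outside the cutoffs: 12.33, 12.50, 14.50, 15.28, 28.06.

5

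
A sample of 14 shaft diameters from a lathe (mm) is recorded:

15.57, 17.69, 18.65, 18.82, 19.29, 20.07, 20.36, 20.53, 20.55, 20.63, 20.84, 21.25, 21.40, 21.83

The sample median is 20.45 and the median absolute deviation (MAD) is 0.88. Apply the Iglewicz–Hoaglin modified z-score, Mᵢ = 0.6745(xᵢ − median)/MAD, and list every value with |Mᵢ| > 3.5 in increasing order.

|Mᵢ| > 3.5 ⇔ |xᵢ − 20.45| > 3.5·0.88/0.6745 = 4.57.
So outliers lie outside [15.88, 25.02].
15.57: M = -3.74 → outlier.

15.57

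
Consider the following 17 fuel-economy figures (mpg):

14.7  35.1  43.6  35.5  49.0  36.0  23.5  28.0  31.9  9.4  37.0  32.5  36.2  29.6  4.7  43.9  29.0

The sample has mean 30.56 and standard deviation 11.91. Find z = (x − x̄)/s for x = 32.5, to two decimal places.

z = (32.5 − 30.56) / 11.91 = 0.16.

0.16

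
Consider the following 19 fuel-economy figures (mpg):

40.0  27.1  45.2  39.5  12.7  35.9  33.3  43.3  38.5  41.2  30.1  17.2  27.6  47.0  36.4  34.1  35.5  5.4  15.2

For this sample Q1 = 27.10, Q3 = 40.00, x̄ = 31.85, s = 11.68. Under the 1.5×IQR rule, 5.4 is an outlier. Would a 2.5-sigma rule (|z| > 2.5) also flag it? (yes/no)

no

z = (5.4 − 31.85) / 11.68 = -2.26.
|z| = 2.26 ≤ 2.5.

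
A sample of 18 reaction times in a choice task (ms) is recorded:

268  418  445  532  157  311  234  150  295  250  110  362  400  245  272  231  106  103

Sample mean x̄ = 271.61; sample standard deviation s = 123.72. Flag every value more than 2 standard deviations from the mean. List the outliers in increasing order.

Cutoffs at x̄ ± 2s: 271.61 ± 2·123.72 = [24.17, 519.05].
532: z = 2.10, |z| > 2 → outlier.
Every other value lies within [24.17, 519.05].

532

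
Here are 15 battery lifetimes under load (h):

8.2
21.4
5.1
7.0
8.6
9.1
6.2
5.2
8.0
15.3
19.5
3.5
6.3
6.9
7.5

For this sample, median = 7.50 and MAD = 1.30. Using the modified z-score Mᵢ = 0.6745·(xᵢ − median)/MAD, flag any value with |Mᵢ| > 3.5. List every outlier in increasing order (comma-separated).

|Mᵢ| > 3.5 ⇔ |xᵢ − 7.50| > 3.5·1.30/0.6745 = 6.75.
So outliers lie outside [0.75, 14.25].
15.3: M = 4.05 → outlier.
19.5: M = 6.23 → outlier.
21.4: M = 7.21 → outlier.

15.3, 19.5, 21.4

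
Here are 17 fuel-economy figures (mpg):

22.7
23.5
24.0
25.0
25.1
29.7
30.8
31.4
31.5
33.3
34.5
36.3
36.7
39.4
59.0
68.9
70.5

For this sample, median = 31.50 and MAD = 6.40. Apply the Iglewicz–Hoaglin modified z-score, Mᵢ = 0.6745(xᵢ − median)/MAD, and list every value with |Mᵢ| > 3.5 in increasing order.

68.9, 70.5

|Mᵢ| > 3.5 ⇔ |xᵢ − 31.50| > 3.5·6.40/0.6745 = 33.21.
So outliers lie outside [-1.71, 64.71].
68.9: M = 3.94 → outlier.
70.5: M = 4.11 → outlier.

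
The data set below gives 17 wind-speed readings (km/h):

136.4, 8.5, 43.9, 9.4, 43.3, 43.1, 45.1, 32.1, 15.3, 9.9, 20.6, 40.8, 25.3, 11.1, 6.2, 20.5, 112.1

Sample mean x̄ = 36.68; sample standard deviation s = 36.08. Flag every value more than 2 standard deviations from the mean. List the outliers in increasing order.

112.1, 136.4

Cutoffs at x̄ ± 2s: 36.68 ± 2·36.08 = [-35.48, 108.84].
112.1: z = 2.09, |z| > 2 → outlier.
136.4: z = 2.76, |z| > 2 → outlier.
Every other value lies within [-35.48, 108.84].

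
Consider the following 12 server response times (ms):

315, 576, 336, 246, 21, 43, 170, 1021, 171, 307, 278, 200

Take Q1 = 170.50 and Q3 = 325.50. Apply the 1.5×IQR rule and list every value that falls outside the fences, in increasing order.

IQR = Q3 − Q1 = 325.50 − 170.50 = 155.00.
Lower fence = Q1 − 1.5·IQR = 170.50 − 232.50 = -62.00.
Upper fence = Q3 + 1.5·IQR = 325.50 + 232.50 = 558.00.
576 > 558.00 → outlier.
1021 > 558.00 → outlier.
All remaining values lie within [-62.00, 558.00].

576, 1021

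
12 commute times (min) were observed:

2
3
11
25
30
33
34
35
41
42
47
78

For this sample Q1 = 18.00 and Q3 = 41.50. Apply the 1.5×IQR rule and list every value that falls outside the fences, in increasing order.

78

IQR = Q3 − Q1 = 41.50 − 18.00 = 23.50.
Lower fence = Q1 − 1.5·IQR = 18.00 − 35.25 = -17.25.
Upper fence = Q3 + 1.5·IQR = 41.50 + 35.25 = 76.75.
78 > 76.75 → outlier.
All remaining values lie within [-17.25, 76.75].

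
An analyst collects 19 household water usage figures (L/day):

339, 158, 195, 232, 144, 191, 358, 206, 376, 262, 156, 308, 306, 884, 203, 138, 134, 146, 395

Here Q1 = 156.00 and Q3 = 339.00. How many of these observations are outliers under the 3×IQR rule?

IQR = 183.00; fences at 156.00 − 549.00 = -393.00 and 339.00 + 549.00 = 888.00.
Every value lies within the cutoffs.

0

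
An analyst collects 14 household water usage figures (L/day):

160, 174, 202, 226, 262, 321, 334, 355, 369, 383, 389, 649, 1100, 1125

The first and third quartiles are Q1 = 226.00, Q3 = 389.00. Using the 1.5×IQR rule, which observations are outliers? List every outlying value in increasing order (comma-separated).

IQR = Q3 − Q1 = 389.00 − 226.00 = 163.00.
Lower fence = Q1 − 1.5·IQR = 226.00 − 244.50 = -18.50.
Upper fence = Q3 + 1.5·IQR = 389.00 + 244.50 = 633.50.
649 > 633.50 → outlier.
1100 > 633.50 → outlier.
1125 > 633.50 → outlier.
All remaining values lie within [-18.50, 633.50].

649, 1100, 1125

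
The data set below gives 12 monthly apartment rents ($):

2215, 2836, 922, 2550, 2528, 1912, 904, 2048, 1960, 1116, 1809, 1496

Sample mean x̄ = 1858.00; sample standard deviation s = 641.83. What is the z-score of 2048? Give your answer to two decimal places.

0.30

z = (2048 − 1858.00) / 641.83 = 0.30.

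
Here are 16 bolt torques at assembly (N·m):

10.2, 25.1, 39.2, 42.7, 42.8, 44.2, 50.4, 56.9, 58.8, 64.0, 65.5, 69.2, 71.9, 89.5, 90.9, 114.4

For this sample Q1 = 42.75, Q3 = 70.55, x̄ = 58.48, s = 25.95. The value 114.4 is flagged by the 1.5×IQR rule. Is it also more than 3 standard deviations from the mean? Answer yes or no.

no

z = (114.4 − 58.48) / 25.95 = 2.15.
|z| = 2.15 ≤ 3.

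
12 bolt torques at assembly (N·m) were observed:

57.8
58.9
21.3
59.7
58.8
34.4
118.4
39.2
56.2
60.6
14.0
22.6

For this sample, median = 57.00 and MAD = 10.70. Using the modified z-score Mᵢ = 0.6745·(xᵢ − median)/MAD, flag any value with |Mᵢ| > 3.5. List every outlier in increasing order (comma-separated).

118.4

|Mᵢ| > 3.5 ⇔ |xᵢ − 57.00| > 3.5·10.70/0.6745 = 55.52.
So outliers lie outside [1.48, 112.52].
118.4: M = 3.87 → outlier.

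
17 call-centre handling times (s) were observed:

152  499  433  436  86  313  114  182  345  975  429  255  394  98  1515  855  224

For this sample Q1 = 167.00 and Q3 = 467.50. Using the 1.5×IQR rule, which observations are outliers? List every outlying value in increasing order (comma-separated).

IQR = Q3 − Q1 = 467.50 − 167.00 = 300.50.
Lower fence = Q1 − 1.5·IQR = 167.00 − 450.75 = -283.75.
Upper fence = Q3 + 1.5·IQR = 467.50 + 450.75 = 918.25.
975 > 918.25 → outlier.
1515 > 918.25 → outlier.
All remaining values lie within [-283.75, 918.25].

975, 1515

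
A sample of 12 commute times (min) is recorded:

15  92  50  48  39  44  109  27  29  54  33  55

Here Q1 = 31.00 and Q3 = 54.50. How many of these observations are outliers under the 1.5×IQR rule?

2

IQR = 23.50; fences at 31.00 − 35.25 = -4.25 and 54.50 + 35.25 = 89.75.
Outside the cutoffs: 92, 109.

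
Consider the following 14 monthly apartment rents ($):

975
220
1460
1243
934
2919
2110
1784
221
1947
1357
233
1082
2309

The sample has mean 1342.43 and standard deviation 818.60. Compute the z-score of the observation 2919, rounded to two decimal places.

z = (2919 − 1342.43) / 818.60 = 1.93.

1.93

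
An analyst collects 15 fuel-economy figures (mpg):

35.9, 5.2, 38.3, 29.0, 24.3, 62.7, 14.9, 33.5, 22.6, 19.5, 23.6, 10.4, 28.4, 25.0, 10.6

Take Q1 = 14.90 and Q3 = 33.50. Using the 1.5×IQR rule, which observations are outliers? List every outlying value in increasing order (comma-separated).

IQR = Q3 − Q1 = 33.50 − 14.90 = 18.60.
Lower fence = Q1 − 1.5·IQR = 14.90 − 27.90 = -13.00.
Upper fence = Q3 + 1.5·IQR = 33.50 + 27.90 = 61.40.
62.7 > 61.40 → outlier.
All remaining values lie within [-13.00, 61.40].

62.7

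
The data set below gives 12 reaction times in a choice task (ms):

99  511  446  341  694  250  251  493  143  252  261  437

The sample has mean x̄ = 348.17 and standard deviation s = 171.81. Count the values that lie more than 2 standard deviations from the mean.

Cutoffs: x̄ ± 2s = [4.55, 691.79].
Outside the cutoffs: 694.

1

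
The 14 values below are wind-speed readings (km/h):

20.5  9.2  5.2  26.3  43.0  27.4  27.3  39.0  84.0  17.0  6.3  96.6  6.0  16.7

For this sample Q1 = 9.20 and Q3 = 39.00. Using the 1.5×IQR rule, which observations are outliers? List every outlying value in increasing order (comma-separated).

IQR = Q3 − Q1 = 39.00 − 9.20 = 29.80.
Lower fence = Q1 − 1.5·IQR = 9.20 − 44.70 = -35.50.
Upper fence = Q3 + 1.5·IQR = 39.00 + 44.70 = 83.70.
84.0 > 83.70 → outlier.
96.6 > 83.70 → outlier.
All remaining values lie within [-35.50, 83.70].

84.0, 96.6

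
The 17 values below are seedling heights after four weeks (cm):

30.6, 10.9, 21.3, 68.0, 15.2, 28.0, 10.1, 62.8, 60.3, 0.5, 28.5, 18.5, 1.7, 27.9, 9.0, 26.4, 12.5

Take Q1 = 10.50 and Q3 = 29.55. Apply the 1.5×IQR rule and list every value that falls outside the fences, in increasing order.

IQR = Q3 − Q1 = 29.55 − 10.50 = 19.05.
Lower fence = Q1 − 1.5·IQR = 10.50 − 28.575 = -18.075.
Upper fence = Q3 + 1.5·IQR = 29.55 + 28.575 = 58.125.
60.3 > 58.125 → outlier.
62.8 > 58.125 → outlier.
68.0 > 58.125 → outlier.
All remaining values lie within [-18.075, 58.125].

60.3, 62.8, 68.0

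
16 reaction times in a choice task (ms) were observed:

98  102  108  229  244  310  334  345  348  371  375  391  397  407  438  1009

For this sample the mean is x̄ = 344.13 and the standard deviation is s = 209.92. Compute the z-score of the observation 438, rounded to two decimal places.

0.45

z = (438 − 344.13) / 209.92 = 0.45.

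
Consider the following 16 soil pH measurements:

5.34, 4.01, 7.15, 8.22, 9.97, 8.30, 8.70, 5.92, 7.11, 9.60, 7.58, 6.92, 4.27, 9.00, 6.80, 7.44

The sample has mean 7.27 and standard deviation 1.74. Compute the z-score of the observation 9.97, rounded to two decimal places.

z = (9.97 − 7.27) / 1.74 = 1.55.

1.55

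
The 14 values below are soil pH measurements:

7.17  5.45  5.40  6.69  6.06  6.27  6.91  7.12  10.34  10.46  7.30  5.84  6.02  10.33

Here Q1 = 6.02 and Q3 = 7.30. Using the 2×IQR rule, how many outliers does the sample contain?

IQR = 1.28; fences at 6.02 − 2.56 = 3.46 and 7.30 + 2.56 = 9.86.
Outside the cutoffs: 10.33, 10.34, 10.46.

3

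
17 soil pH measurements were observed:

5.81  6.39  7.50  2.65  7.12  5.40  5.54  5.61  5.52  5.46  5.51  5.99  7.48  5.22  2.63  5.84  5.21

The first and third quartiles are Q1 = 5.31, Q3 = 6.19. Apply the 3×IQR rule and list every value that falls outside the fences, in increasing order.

IQR = Q3 − Q1 = 6.19 − 5.31 = 0.88.
Lower fence = Q1 − 3·IQR = 5.31 − 2.64 = 2.67.
Upper fence = Q3 + 3·IQR = 6.19 + 2.64 = 8.83.
2.63 < 2.67 → outlier.
2.65 < 2.67 → outlier.
All remaining values lie within [2.67, 8.83].

2.63, 2.65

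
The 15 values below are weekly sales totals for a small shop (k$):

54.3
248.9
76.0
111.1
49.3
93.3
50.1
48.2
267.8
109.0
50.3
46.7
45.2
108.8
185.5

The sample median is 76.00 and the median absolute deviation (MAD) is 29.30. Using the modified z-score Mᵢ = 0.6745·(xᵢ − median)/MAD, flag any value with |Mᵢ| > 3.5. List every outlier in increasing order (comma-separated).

248.9, 267.8

|Mᵢ| > 3.5 ⇔ |xᵢ − 76.00| > 3.5·29.30/0.6745 = 152.04.
So outliers lie outside [-76.04, 228.04].
248.9: M = 3.98 → outlier.
267.8: M = 4.42 → outlier.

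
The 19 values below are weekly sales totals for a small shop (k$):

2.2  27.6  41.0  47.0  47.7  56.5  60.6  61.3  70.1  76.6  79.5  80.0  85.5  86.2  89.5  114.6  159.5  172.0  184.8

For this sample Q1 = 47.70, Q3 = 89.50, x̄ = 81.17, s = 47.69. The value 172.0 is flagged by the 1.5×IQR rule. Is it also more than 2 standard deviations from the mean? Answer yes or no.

no

z = (172.0 − 81.17) / 47.69 = 1.90.
|z| = 1.90 ≤ 2.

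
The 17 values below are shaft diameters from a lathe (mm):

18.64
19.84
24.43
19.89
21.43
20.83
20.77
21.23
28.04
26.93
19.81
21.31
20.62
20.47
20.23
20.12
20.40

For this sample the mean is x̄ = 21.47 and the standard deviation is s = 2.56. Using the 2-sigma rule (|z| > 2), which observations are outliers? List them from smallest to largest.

Cutoffs at x̄ ± 2s: 21.47 ± 2·2.56 = [16.35, 26.59].
26.93: z = 2.13, |z| > 2 → outlier.
28.04: z = 2.57, |z| > 2 → outlier.
Every other value lies within [16.35, 26.59].

26.93, 28.04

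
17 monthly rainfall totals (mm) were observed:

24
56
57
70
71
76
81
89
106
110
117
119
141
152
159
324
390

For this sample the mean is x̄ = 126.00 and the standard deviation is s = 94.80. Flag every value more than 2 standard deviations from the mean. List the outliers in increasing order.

Cutoffs at x̄ ± 2s: 126.00 ± 2·94.80 = [-63.60, 315.60].
324: z = 2.09, |z| > 2 → outlier.
390: z = 2.78, |z| > 2 → outlier.
Every other value lies within [-63.60, 315.60].

324, 390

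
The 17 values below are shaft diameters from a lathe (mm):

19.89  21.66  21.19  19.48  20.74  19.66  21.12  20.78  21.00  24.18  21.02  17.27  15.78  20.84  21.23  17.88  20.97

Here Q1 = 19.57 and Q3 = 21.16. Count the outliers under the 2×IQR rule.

IQR = 1.59; fences at 19.57 − 3.18 = 16.39 and 21.16 + 3.18 = 24.34.
Outside the cutoffs: 15.78.

1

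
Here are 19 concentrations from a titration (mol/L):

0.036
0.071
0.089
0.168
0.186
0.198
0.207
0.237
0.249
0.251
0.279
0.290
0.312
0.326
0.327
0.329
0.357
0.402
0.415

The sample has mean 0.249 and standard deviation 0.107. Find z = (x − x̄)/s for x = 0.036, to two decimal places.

z = (0.036 − 0.249) / 0.107 = -1.99.

-1.99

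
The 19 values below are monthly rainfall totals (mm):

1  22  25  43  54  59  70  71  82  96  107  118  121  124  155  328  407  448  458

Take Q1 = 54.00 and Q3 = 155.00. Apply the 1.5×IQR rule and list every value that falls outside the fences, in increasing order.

IQR = Q3 − Q1 = 155.00 − 54.00 = 101.00.
Lower fence = Q1 − 1.5·IQR = 54.00 − 151.50 = -97.50.
Upper fence = Q3 + 1.5·IQR = 155.00 + 151.50 = 306.50.
328 > 306.50 → outlier.
407 > 306.50 → outlier.
448 > 306.50 → outlier.
458 > 306.50 → outlier.
All remaining values lie within [-97.50, 306.50].

328, 407, 448, 458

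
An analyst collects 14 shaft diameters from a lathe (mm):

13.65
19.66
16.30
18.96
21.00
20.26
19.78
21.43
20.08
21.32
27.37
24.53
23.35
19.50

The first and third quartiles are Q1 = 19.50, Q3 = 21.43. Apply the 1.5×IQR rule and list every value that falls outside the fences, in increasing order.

13.65, 16.30, 24.53, 27.37

IQR = Q3 − Q1 = 21.43 − 19.50 = 1.93.
Lower fence = Q1 − 1.5·IQR = 19.50 − 2.895 = 16.605.
Upper fence = Q3 + 1.5·IQR = 21.43 + 2.895 = 24.325.
13.65 < 16.605 → outlier.
16.30 < 16.605 → outlier.
24.53 > 24.325 → outlier.
27.37 > 24.325 → outlier.
All remaining values lie within [16.605, 24.325].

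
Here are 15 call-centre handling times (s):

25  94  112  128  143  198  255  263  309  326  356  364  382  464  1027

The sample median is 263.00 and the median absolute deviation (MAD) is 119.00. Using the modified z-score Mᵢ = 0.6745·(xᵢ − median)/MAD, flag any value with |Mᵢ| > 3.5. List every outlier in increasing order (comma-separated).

1027

|Mᵢ| > 3.5 ⇔ |xᵢ − 263.00| > 3.5·119.00/0.6745 = 617.49.
So outliers lie outside [-354.49, 880.49].
1027: M = 4.33 → outlier.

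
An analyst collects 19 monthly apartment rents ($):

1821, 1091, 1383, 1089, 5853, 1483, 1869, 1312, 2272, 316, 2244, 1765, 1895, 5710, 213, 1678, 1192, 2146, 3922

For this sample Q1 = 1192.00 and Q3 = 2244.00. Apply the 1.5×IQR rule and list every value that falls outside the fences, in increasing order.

IQR = Q3 − Q1 = 2244.00 − 1192.00 = 1052.00.
Lower fence = Q1 − 1.5·IQR = 1192.00 − 1578.00 = -386.00.
Upper fence = Q3 + 1.5·IQR = 2244.00 + 1578.00 = 3822.00.
3922 > 3822.00 → outlier.
5710 > 3822.00 → outlier.
5853 > 3822.00 → outlier.
All remaining values lie within [-386.00, 3822.00].

3922, 5710, 5853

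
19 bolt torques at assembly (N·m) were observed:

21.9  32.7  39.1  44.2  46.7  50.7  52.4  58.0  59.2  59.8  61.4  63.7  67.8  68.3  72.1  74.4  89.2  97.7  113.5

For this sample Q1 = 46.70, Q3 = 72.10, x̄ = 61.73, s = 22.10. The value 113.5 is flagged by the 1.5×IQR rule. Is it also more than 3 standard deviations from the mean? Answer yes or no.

no

z = (113.5 − 61.73) / 22.10 = 2.34.
|z| = 2.34 ≤ 3.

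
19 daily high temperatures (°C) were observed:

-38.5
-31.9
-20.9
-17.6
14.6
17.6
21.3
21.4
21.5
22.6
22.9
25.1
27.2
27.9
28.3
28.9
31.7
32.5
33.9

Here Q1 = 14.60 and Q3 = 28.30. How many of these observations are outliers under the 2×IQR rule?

4

IQR = 13.70; fences at 14.60 − 27.40 = -12.80 and 28.30 + 27.40 = 55.70.
Outside the cutoffs: -38.5, -31.9, -20.9, -17.6.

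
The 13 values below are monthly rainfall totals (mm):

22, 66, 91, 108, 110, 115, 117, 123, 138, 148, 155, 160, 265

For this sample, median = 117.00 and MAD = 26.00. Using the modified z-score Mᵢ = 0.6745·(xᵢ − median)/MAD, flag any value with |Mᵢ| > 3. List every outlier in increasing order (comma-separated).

|Mᵢ| > 3 ⇔ |xᵢ − 117.00| > 3·26.00/0.6745 = 115.64.
So outliers lie outside [1.36, 232.64].
265: M = 3.84 → outlier.

265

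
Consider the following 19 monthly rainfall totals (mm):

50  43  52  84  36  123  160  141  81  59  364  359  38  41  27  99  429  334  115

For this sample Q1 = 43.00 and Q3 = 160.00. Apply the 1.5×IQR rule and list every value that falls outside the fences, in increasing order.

IQR = Q3 − Q1 = 160.00 − 43.00 = 117.00.
Lower fence = Q1 − 1.5·IQR = 43.00 − 175.50 = -132.50.
Upper fence = Q3 + 1.5·IQR = 160.00 + 175.50 = 335.50.
359 > 335.50 → outlier.
364 > 335.50 → outlier.
429 > 335.50 → outlier.
All remaining values lie within [-132.50, 335.50].

359, 364, 429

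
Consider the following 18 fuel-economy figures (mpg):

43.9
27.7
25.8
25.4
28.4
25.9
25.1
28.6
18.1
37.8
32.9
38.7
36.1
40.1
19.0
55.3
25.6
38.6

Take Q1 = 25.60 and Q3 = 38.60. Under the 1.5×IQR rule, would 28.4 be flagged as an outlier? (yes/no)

no

IQR = Q3 − Q1 = 38.60 − 25.60 = 13.00.
Lower fence = Q1 − 1.5·IQR = 25.60 − 19.50 = 6.10.
Upper fence = Q3 + 1.5·IQR = 38.60 + 19.50 = 58.10.
28.4 lies within [6.10, 58.10].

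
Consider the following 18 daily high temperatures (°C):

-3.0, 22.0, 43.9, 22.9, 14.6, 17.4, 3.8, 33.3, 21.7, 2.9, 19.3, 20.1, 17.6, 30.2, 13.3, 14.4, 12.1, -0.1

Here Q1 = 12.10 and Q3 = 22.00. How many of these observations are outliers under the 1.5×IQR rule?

IQR = 9.90; fences at 12.10 − 14.85 = -2.75 and 22.00 + 14.85 = 36.85.
Outside the cutoffs: -3.0, 43.9.

2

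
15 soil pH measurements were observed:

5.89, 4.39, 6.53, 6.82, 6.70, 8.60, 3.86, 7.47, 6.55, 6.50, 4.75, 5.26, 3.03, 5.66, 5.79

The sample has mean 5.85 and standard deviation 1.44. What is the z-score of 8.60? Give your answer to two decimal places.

z = (8.60 − 5.85) / 1.44 = 1.91.

1.91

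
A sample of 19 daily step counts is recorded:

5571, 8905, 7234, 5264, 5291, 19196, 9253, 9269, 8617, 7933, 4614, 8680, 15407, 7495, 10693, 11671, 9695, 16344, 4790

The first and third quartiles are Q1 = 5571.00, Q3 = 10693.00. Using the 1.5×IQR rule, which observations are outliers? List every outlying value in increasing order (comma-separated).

IQR = Q3 − Q1 = 10693.00 − 5571.00 = 5122.00.
Lower fence = Q1 − 1.5·IQR = 5571.00 − 7683.00 = -2112.00.
Upper fence = Q3 + 1.5·IQR = 10693.00 + 7683.00 = 18376.00.
19196 > 18376.00 → outlier.
All remaining values lie within [-2112.00, 18376.00].

19196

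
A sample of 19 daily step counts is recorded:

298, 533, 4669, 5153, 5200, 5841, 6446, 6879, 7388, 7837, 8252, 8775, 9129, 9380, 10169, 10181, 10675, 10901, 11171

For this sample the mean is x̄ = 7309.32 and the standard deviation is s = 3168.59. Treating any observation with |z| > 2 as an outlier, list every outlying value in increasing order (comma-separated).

298, 533

Cutoffs at x̄ ± 2s: 7309.32 ± 2·3168.59 = [972.14, 13646.50].
298: z = -2.21, |z| > 2 → outlier.
533: z = -2.14, |z| > 2 → outlier.
Every other value lies within [972.14, 13646.50].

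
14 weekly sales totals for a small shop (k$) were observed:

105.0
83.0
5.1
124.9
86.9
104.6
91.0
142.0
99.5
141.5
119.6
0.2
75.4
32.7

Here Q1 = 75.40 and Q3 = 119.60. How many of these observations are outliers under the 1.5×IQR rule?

2

IQR = 44.20; fences at 75.40 − 66.30 = 9.10 and 119.60 + 66.30 = 185.90.
Outside the cutoffs: 0.2, 5.1.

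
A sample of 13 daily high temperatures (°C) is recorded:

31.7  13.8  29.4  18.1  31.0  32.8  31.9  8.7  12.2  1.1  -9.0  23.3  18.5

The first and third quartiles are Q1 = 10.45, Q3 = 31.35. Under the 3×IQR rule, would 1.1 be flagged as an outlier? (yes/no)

IQR = Q3 − Q1 = 31.35 − 10.45 = 20.90.
Lower fence = Q1 − 3·IQR = 10.45 − 62.70 = -52.25.
Upper fence = Q3 + 3·IQR = 31.35 + 62.70 = 94.05.
1.1 lies within [-52.25, 94.05].

no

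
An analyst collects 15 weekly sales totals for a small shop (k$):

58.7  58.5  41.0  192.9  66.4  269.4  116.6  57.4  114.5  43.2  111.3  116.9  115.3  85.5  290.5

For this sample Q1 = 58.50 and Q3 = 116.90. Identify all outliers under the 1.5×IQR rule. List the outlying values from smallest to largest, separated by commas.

269.4, 290.5

IQR = Q3 − Q1 = 116.90 − 58.50 = 58.40.
Lower fence = Q1 − 1.5·IQR = 58.50 − 87.60 = -29.10.
Upper fence = Q3 + 1.5·IQR = 116.90 + 87.60 = 204.50.
269.4 > 204.50 → outlier.
290.5 > 204.50 → outlier.
All remaining values lie within [-29.10, 204.50].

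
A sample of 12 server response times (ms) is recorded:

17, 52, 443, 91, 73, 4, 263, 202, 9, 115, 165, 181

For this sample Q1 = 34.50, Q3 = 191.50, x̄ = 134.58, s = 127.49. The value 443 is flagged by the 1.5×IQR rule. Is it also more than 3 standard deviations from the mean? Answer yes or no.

z = (443 − 134.58) / 127.49 = 2.42.
|z| = 2.42 ≤ 3.

no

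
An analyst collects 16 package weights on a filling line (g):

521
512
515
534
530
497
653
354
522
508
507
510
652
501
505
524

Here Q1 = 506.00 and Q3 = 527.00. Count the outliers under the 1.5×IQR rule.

3

IQR = 21.00; fences at 506.00 − 31.50 = 474.50 and 527.00 + 31.50 = 558.50.
Outside the cutoffs: 354, 652, 653.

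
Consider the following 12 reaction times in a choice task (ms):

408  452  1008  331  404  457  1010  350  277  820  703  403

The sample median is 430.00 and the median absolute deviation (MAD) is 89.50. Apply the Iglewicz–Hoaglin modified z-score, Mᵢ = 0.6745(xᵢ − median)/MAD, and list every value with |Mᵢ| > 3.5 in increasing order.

1008, 1010

|Mᵢ| > 3.5 ⇔ |xᵢ − 430.00| > 3.5·89.50/0.6745 = 464.42.
So outliers lie outside [-34.42, 894.42].
1008: M = 4.36 → outlier.
1010: M = 4.37 → outlier.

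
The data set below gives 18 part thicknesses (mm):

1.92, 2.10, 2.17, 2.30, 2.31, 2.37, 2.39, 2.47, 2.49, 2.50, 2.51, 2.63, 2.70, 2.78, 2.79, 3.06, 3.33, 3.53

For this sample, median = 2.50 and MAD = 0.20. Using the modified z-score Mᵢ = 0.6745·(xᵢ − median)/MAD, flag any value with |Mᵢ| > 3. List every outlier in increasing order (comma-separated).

3.53

|Mᵢ| > 3 ⇔ |xᵢ − 2.50| > 3·0.20/0.6745 = 0.89.
So outliers lie outside [1.61, 3.39].
3.53: M = 3.47 → outlier.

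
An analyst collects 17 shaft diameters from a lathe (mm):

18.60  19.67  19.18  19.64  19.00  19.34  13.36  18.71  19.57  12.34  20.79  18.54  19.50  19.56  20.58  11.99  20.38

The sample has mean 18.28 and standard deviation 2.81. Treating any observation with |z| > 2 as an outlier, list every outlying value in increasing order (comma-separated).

Cutoffs at x̄ ± 2s: 18.28 ± 2·2.81 = [12.66, 23.90].
11.99: z = -2.24, |z| > 2 → outlier.
12.34: z = -2.11, |z| > 2 → outlier.
Every other value lies within [12.66, 23.90].

11.99, 12.34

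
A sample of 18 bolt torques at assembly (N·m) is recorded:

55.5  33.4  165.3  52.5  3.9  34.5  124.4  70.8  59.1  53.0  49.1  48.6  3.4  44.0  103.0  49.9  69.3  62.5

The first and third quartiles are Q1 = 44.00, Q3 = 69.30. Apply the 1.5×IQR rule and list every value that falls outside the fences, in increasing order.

IQR = Q3 − Q1 = 69.30 − 44.00 = 25.30.
Lower fence = Q1 − 1.5·IQR = 44.00 − 37.95 = 6.05.
Upper fence = Q3 + 1.5·IQR = 69.30 + 37.95 = 107.25.
3.4 < 6.05 → outlier.
3.9 < 6.05 → outlier.
124.4 > 107.25 → outlier.
165.3 > 107.25 → outlier.
All remaining values lie within [6.05, 107.25].

3.4, 3.9, 124.4, 165.3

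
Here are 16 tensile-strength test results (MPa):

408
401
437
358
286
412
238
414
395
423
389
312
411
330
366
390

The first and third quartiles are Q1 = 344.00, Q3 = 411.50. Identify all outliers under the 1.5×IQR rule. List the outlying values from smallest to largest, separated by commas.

238

IQR = Q3 − Q1 = 411.50 − 344.00 = 67.50.
Lower fence = Q1 − 1.5·IQR = 344.00 − 101.25 = 242.75.
Upper fence = Q3 + 1.5·IQR = 411.50 + 101.25 = 512.75.
238 < 242.75 → outlier.
All remaining values lie within [242.75, 512.75].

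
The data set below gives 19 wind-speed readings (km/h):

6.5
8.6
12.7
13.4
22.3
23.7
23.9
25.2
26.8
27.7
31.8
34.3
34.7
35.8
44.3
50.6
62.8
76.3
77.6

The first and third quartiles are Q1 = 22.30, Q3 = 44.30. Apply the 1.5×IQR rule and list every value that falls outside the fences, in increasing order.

IQR = Q3 − Q1 = 44.30 − 22.30 = 22.00.
Lower fence = Q1 − 1.5·IQR = 22.30 − 33.00 = -10.70.
Upper fence = Q3 + 1.5·IQR = 44.30 + 33.00 = 77.30.
77.6 > 77.30 → outlier.
All remaining values lie within [-10.70, 77.30].

77.6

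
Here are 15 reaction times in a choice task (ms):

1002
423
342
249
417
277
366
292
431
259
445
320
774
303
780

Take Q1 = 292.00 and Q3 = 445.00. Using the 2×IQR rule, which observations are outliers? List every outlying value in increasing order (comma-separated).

IQR = Q3 − Q1 = 445.00 − 292.00 = 153.00.
Lower fence = Q1 − 2·IQR = 292.00 − 306.00 = -14.00.
Upper fence = Q3 + 2·IQR = 445.00 + 306.00 = 751.00.
774 > 751.00 → outlier.
780 > 751.00 → outlier.
1002 > 751.00 → outlier.
All remaining values lie within [-14.00, 751.00].

774, 780, 1002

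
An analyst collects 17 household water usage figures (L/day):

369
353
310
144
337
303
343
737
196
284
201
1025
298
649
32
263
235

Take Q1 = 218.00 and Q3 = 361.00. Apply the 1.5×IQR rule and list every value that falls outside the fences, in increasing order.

IQR = Q3 − Q1 = 361.00 − 218.00 = 143.00.
Lower fence = Q1 − 1.5·IQR = 218.00 − 214.50 = 3.50.
Upper fence = Q3 + 1.5·IQR = 361.00 + 214.50 = 575.50.
649 > 575.50 → outlier.
737 > 575.50 → outlier.
1025 > 575.50 → outlier.
All remaining values lie within [3.50, 575.50].

649, 737, 1025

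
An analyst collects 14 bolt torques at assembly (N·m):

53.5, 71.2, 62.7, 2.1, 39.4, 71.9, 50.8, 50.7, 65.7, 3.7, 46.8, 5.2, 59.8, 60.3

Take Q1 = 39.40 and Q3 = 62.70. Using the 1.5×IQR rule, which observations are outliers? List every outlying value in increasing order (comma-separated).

IQR = Q3 − Q1 = 62.70 − 39.40 = 23.30.
Lower fence = Q1 − 1.5·IQR = 39.40 − 34.95 = 4.45.
Upper fence = Q3 + 1.5·IQR = 62.70 + 34.95 = 97.65.
2.1 < 4.45 → outlier.
3.7 < 4.45 → outlier.
All remaining values lie within [4.45, 97.65].

2.1, 3.7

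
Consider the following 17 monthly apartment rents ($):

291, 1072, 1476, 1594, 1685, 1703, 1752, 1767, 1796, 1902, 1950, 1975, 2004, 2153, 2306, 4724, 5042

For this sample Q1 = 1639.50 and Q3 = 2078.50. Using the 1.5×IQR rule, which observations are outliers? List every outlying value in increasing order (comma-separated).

IQR = Q3 − Q1 = 2078.50 − 1639.50 = 439.00.
Lower fence = Q1 − 1.5·IQR = 1639.50 − 658.50 = 981.00.
Upper fence = Q3 + 1.5·IQR = 2078.50 + 658.50 = 2737.00.
291 < 981.00 → outlier.
4724 > 2737.00 → outlier.
5042 > 2737.00 → outlier.
All remaining values lie within [981.00, 2737.00].

291, 4724, 5042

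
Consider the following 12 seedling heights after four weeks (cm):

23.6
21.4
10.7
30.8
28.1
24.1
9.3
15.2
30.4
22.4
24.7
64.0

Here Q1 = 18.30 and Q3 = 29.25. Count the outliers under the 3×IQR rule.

IQR = 10.95; fences at 18.30 − 32.85 = -14.55 and 29.25 + 32.85 = 62.10.
Outside the cutoffs: 64.0.

1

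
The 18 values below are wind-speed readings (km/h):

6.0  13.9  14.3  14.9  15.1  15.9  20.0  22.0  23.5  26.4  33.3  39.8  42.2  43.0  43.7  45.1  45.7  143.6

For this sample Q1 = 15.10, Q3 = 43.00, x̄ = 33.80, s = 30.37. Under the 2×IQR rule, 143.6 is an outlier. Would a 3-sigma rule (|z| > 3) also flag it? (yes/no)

z = (143.6 − 33.80) / 30.37 = 3.62.
|z| = 3.62 > 3.

yes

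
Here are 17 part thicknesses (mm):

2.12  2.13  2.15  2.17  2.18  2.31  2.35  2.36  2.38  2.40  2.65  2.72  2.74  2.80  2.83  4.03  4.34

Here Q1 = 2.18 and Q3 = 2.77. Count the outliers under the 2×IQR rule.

IQR = 0.59; fences at 2.18 − 1.18 = 1.00 and 2.77 + 1.18 = 3.95.
Outside the cutoffs: 4.03, 4.34.

2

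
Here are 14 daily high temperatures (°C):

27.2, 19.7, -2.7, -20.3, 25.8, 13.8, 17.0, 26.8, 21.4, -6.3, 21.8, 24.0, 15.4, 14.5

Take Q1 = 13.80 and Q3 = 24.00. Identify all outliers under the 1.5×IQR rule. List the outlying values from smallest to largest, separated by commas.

-20.3, -6.3, -2.7

IQR = Q3 − Q1 = 24.00 − 13.80 = 10.20.
Lower fence = Q1 − 1.5·IQR = 13.80 − 15.30 = -1.50.
Upper fence = Q3 + 1.5·IQR = 24.00 + 15.30 = 39.30.
-20.3 < -1.50 → outlier.
-6.3 < -1.50 → outlier.
-2.7 < -1.50 → outlier.
All remaining values lie within [-1.50, 39.30].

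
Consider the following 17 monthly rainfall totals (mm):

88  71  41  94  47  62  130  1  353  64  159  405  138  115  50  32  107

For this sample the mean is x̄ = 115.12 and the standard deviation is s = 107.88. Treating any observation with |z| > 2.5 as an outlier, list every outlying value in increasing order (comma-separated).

Cutoffs at x̄ ± 2.5s: 115.12 ± 2.5·107.88 = [-154.58, 384.82].
405: z = 2.69, |z| > 2.5 → outlier.
Every other value lies within [-154.58, 384.82].

405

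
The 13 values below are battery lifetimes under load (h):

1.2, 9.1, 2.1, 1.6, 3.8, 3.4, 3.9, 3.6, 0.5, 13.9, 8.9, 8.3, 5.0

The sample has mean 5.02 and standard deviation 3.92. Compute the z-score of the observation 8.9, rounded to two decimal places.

z = (8.9 − 5.02) / 3.92 = 0.99.

0.99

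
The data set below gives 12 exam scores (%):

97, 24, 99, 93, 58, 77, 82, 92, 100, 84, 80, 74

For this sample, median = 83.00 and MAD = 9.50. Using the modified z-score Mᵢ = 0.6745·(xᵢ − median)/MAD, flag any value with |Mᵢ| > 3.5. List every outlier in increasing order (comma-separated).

24

|Mᵢ| > 3.5 ⇔ |xᵢ − 83.00| > 3.5·9.50/0.6745 = 49.30.
So outliers lie outside [33.70, 132.30].
24: M = -4.19 → outlier.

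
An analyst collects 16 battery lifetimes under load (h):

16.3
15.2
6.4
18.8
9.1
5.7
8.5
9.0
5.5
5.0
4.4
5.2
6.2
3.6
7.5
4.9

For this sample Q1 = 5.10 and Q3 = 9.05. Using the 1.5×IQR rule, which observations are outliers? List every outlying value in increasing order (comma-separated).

15.2, 16.3, 18.8

IQR = Q3 − Q1 = 9.05 − 5.10 = 3.95.
Lower fence = Q1 − 1.5·IQR = 5.10 − 5.925 = -0.825.
Upper fence = Q3 + 1.5·IQR = 9.05 + 5.925 = 14.975.
15.2 > 14.975 → outlier.
16.3 > 14.975 → outlier.
18.8 > 14.975 → outlier.
All remaining values lie within [-0.825, 14.975].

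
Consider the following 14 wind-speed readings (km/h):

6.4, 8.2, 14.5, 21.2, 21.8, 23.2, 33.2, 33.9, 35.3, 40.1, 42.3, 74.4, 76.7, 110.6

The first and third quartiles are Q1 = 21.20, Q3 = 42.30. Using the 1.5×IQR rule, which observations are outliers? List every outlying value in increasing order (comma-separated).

IQR = Q3 − Q1 = 42.30 − 21.20 = 21.10.
Lower fence = Q1 − 1.5·IQR = 21.20 − 31.65 = -10.45.
Upper fence = Q3 + 1.5·IQR = 42.30 + 31.65 = 73.95.
74.4 > 73.95 → outlier.
76.7 > 73.95 → outlier.
110.6 > 73.95 → outlier.
All remaining values lie within [-10.45, 73.95].

74.4, 76.7, 110.6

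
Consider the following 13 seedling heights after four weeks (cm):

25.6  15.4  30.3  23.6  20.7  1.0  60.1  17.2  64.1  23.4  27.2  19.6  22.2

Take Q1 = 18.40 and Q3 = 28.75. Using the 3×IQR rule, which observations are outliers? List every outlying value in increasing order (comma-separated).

IQR = Q3 − Q1 = 28.75 − 18.40 = 10.35.
Lower fence = Q1 − 3·IQR = 18.40 − 31.05 = -12.65.
Upper fence = Q3 + 3·IQR = 28.75 + 31.05 = 59.80.
60.1 > 59.80 → outlier.
64.1 > 59.80 → outlier.
All remaining values lie within [-12.65, 59.80].

60.1, 64.1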